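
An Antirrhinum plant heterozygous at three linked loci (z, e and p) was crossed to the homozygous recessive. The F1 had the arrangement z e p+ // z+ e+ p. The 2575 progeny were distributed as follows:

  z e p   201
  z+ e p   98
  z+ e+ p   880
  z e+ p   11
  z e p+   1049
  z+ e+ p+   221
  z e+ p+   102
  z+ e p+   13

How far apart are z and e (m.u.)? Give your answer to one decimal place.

8.7 m.u.

The two rarest classes, z+ e p+ and z e+ p, are the double crossovers. Comparing them with the parentals, only the z allele has switched, so z is the middle locus and the order is p – z – e.
Crossovers in the z–e interval produce the single-crossover classes z e+ p+ and z+ e p (102 + 98 = 200) plus the double crossovers (24).
RF(z–e) = (200 + 24) / 2575 = 224/2575 = 0.0870 → 8.7 m.u.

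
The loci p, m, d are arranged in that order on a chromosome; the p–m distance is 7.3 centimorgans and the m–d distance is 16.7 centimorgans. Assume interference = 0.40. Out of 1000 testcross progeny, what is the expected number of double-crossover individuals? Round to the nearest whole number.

7

Map distances give recombination frequencies of 0.073 and 0.167 for the two intervals.
With interference 0.40 (so coincidence = 0.60), expected double-crossover frequency = 0.073 × 0.167 × 0.60 = 0.00731.
Expected number = 0.00731 × 1000 = 7.31 ≈ 7.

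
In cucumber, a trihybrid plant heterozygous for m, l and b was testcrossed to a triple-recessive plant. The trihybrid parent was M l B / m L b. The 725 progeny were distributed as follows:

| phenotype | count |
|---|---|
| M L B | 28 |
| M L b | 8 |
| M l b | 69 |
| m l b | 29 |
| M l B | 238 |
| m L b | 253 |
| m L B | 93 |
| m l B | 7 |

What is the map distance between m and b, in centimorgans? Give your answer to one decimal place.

The two rarest classes, m l B and M L b, are the double crossovers. Comparing them with the parentals, only the m allele has switched, so m is the middle locus and the order is l – m – b.
Crossovers in the m–b interval produce the single-crossover classes M l b and m L B (69 + 93 = 162) plus the double crossovers (15).
RF(m–b) = (162 + 15) / 725 = 177/725 = 0.2441 → 24.4 centimorgans.

24.4 centimorgans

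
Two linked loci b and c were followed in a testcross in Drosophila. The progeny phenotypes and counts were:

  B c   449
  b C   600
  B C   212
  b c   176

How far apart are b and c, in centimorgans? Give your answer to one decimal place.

27.0 centimorgans

The two most frequent classes, B c (449) and b C (600), are the parental types, so the F1 was B c / b C.
The recombinant classes are B C and b c: 212 + 176 = 388.
Recombination frequency = 388/1437 = 0.2700 ≈ 27.0%, i.e. 27.0 centimorgans.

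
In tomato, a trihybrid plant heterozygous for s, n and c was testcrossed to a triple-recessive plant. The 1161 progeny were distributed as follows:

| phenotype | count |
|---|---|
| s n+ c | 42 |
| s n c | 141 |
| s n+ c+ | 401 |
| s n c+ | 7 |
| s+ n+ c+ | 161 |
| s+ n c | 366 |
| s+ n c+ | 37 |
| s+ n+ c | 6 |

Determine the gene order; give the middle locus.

The two most frequent reciprocal classes, s+ n c and s n+ c+, are the parental types, so the F1 was s+ n c / s n+ c+.
The two rarest classes, s+ n+ c and s n c+, are the double crossovers. Comparing them with the parentals, only the n allele has switched, so n is the middle locus and the order is s – n – c.

n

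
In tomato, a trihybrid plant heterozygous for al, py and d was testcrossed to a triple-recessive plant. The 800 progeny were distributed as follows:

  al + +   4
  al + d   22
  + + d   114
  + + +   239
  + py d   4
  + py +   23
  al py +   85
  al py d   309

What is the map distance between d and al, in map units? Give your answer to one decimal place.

The two most frequent reciprocal classes, + + + and al py d, are the parental types, so the F1 was + + + / al py d.
The two rarest classes, al + + and + py d, are the double crossovers. Comparing them with the parentals, only the al allele has switched, so al is the middle locus and the order is d – al – py.
Crossovers in the d–al interval produce the single-crossover classes + + d and al py + (114 + 85 = 199) plus the double crossovers (8).
RF(d–al) = (199 + 8) / 800 = 207/800 = 0.2587 → 25.9 map units.

25.9 map units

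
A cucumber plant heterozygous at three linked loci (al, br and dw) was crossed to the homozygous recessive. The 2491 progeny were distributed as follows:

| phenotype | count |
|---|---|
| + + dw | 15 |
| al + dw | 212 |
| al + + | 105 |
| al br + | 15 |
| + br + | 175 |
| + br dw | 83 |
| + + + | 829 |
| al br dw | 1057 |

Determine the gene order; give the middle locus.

The two most frequent reciprocal classes, + + + and al br dw, are the parental types, so the F1 was + + + / al br dw.
The two rarest classes, + + dw and al br +, are the double crossovers. Comparing them with the parentals, only the dw allele has switched, so dw is the middle locus and the order is al – dw – br.

dw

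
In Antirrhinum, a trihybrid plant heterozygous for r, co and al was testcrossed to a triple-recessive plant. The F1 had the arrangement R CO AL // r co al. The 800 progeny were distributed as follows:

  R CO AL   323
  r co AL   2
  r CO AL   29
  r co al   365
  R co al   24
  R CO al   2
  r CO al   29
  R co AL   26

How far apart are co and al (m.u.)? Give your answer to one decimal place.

The two rarest classes, R CO al and r co AL, are the double crossovers. Comparing them with the parentals, only the al allele has switched, so al is the middle locus and the order is co – al – r.
Crossovers in the co–al interval produce the single-crossover classes R co AL and r CO al (26 + 29 = 55) plus the double crossovers (4).
RF(co–al) = (55 + 4) / 800 = 59/800 = 0.0737 → 7.4 m.u.

7.4 m.u.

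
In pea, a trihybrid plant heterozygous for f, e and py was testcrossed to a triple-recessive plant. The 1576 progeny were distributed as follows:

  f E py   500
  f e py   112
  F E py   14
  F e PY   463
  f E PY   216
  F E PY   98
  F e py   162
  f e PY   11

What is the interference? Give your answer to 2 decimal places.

0.58

The two most frequent reciprocal classes, f E py and F e PY, are the parental types, so the F1 was f E py / F e PY.
The two rarest classes, F E py and f e PY, are the double crossovers. Comparing them with the parentals, only the f allele has switched, so f is the middle locus and the order is py – f – e.
py–f: (378 + 25)/1576 = 0.2557; f–e: (210 + 25)/1576 = 0.1491.
Expected DCO frequency = 0.2557 × 0.1491 ≈ 0.03812; observed = 25/1576 ≈ 0.01586.
Coefficient of coincidence = 0.01586/0.03812 ≈ 0.42; interference = 1 − 0.42 = 0.58.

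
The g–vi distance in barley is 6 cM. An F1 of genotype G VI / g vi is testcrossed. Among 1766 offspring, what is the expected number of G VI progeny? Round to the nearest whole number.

830

A map distance of 6 cM corresponds to a recombination frequency of 0.060.
The F1 is G VI / g vi, so G VI is a parental gamete class with expected frequency (1 − r)/2 = 0.940/2 = 0.4700.
Expected number = 0.4700 × 1766 = 830.02 ≈ 830.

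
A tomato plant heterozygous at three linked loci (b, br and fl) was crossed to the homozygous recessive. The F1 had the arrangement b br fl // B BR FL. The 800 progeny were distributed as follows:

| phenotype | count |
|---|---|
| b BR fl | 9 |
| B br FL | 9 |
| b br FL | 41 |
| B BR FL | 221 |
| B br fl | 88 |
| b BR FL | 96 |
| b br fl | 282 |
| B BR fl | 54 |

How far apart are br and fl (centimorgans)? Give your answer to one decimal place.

14.1 centimorgans

The two rarest classes, b BR fl and B br FL, are the double crossovers. Comparing them with the parentals, only the br allele has switched, so br is the middle locus and the order is fl – br – b.
Crossovers in the fl–br interval produce the single-crossover classes b br FL and B BR fl (41 + 54 = 95) plus the double crossovers (18).
RF(fl–br) = (95 + 18) / 800 = 113/800 = 0.1412 → 14.1 centimorgans.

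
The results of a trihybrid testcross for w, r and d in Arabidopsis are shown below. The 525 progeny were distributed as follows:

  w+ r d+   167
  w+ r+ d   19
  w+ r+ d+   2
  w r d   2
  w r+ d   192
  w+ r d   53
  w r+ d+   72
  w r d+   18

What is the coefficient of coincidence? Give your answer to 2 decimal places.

The two most frequent reciprocal classes, w r+ d and w+ r d+, are the parental types, so the F1 was w r+ d / w+ r d+.
The two rarest classes, w r d and w+ r+ d+, are the double crossovers. Comparing them with the parentals, only the r allele has switched, so r is the middle locus and the order is w – r – d.
w–r: (37 + 4)/525 = 0.0781; r–d: (125 + 4)/525 = 0.2457.
Expected DCO frequency = 0.0781 × 0.2457 ≈ 0.01919; observed = 4/525 ≈ 0.00762.
Coefficient of coincidence = 0.00762/0.01919 ≈ 0.40.

0.40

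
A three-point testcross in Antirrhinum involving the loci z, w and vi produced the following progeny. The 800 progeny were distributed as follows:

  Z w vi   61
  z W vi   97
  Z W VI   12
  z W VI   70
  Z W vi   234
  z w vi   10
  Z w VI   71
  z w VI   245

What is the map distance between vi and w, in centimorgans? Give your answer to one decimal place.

The two most frequent reciprocal classes, Z W vi and z w VI, are the parental types, so the F1 was Z W vi / z w VI.
The two rarest classes, Z W VI and z w vi, are the double crossovers. Comparing them with the parentals, only the vi allele has switched, so vi is the middle locus and the order is z – vi – w.
Crossovers in the vi–w interval produce the single-crossover classes Z w vi and z W VI (61 + 70 = 131) plus the double crossovers (22).
RF(vi–w) = (131 + 22) / 800 = 153/800 = 0.1913 → 19.1 centimorgans.

19.1 centimorgans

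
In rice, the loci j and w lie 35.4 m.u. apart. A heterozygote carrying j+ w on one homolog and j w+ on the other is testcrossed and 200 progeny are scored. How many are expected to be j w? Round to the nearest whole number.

35

A map distance of 35.4 m.u. corresponds to a recombination frequency of 0.354.
The F1 is j+ w / j w+, so j w is a recombinant gamete class with expected frequency r/2 = 0.354/2 = 0.1770.
Expected number = 0.1770 × 200 = 35.40 ≈ 35.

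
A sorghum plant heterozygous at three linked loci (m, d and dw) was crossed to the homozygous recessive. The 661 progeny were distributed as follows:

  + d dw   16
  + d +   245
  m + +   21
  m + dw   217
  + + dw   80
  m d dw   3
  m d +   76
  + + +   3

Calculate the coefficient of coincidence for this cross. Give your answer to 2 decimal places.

The two most frequent reciprocal classes, + d + and m + dw, are the parental types, so the F1 was + d + / m + dw.
The two rarest classes, + + + and m d dw, are the double crossovers. Comparing them with the parentals, only the d allele has switched, so d is the middle locus and the order is m – d – dw.
m–d: (156 + 6)/661 = 0.2451; d–dw: (37 + 6)/661 = 0.0651.
Expected DCO frequency = 0.2451 × 0.0651 ≈ 0.01596; observed = 6/661 ≈ 0.00908.
Coefficient of coincidence = 0.00908/0.01596 ≈ 0.57.

0.57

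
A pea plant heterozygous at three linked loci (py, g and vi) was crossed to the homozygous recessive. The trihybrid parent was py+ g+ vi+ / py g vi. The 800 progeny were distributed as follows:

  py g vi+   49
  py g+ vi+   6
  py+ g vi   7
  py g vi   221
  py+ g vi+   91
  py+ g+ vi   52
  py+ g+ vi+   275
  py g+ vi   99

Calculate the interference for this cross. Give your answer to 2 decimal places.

0.55

The two rarest classes, py g+ vi+ and py+ g vi, are the double crossovers. Comparing them with the parentals, only the py allele has switched, so py is the middle locus and the order is vi – py – g.
vi–py: (101 + 13)/800 = 0.1425; py–g: (190 + 13)/800 = 0.2537.
Expected DCO frequency = 0.1425 × 0.2537 ≈ 0.03615; observed = 13/800 ≈ 0.01625.
Coefficient of coincidence = 0.01625/0.03615 ≈ 0.45; interference = 1 − 0.45 = 0.55.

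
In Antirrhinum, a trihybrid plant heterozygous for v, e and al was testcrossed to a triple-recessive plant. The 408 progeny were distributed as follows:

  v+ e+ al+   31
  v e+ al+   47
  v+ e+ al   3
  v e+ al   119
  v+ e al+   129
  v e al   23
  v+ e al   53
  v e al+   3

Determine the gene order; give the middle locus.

The two most frequent reciprocal classes, v e+ al and v+ e al+, are the parental types, so the F1 was v e+ al / v+ e al+.
The two rarest classes, v+ e+ al and v e al+, are the double crossovers. Comparing them with the parentals, only the v allele has switched, so v is the middle locus and the order is e – v – al.

v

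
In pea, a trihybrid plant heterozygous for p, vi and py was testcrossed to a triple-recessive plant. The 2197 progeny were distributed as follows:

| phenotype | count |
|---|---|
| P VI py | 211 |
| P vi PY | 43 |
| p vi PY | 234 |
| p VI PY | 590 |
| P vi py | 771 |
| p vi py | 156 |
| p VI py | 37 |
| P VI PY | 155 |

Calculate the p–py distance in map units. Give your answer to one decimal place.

17.8 map units

The two most frequent reciprocal classes, P vi py and p VI PY, are the parental types, so the F1 was P vi py / p VI PY.
The two rarest classes, P vi PY and p VI py, are the double crossovers. Comparing them with the parentals, only the py allele has switched, so py is the middle locus and the order is vi – py – p.
Crossovers in the py–p interval produce the single-crossover classes p vi py and P VI PY (156 + 155 = 311) plus the double crossovers (80).
RF(py–p) = (311 + 80) / 2197 = 391/2197 = 0.1780 → 17.8 map units.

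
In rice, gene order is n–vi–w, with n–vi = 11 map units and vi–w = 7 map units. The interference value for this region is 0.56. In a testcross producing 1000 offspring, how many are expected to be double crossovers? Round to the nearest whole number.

Map distances give recombination frequencies of 0.110 and 0.070 for the two intervals.
With interference 0.56 (so coincidence = 0.44), expected double-crossover frequency = 0.110 × 0.070 × 0.44 = 0.00339.
Expected number = 0.00339 × 1000 = 3.39 ≈ 3.

3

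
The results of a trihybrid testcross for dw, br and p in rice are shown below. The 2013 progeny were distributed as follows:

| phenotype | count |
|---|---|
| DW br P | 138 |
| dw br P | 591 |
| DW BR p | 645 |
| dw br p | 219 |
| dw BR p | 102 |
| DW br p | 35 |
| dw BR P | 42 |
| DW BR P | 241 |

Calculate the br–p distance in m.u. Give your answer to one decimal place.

The two most frequent reciprocal classes, dw br P and DW BR p, are the parental types, so the F1 was dw br P / DW BR p.
The two rarest classes, dw BR P and DW br p, are the double crossovers. Comparing them with the parentals, only the br allele has switched, so br is the middle locus and the order is p – br – dw.
Crossovers in the p–br interval produce the single-crossover classes dw br p and DW BR P (219 + 241 = 460) plus the double crossovers (77).
RF(p–br) = (460 + 77) / 2013 = 537/2013 = 0.2668 → 26.7 m.u.

26.7 m.u.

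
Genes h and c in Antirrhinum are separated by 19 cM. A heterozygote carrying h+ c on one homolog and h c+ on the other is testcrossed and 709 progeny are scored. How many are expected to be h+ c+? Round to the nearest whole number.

67

A map distance of 19 cM corresponds to a recombination frequency of 0.190.
The F1 is h+ c / h c+, so h+ c+ is a recombinant gamete class with expected frequency r/2 = 0.190/2 = 0.0950.
Expected number = 0.0950 × 709 = 67.36 ≈ 67.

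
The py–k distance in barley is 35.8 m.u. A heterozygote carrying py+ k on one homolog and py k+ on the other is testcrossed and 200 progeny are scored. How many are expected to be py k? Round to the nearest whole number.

36

A map distance of 35.8 m.u. corresponds to a recombination frequency of 0.358.
The F1 is py+ k / py k+, so py k is a recombinant gamete class with expected frequency r/2 = 0.358/2 = 0.1790.
Expected number = 0.1790 × 200 = 35.80 ≈ 36.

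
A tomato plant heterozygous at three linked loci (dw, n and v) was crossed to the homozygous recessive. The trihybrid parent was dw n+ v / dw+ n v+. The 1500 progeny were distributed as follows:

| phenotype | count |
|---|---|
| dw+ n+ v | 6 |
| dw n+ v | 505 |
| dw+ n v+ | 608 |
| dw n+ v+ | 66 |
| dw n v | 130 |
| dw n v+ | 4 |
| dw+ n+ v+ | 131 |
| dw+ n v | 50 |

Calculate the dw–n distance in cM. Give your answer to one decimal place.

18.1 cM

The two rarest classes, dw+ n+ v and dw n v+, are the double crossovers. Comparing them with the parentals, only the dw allele has switched, so dw is the middle locus and the order is v – dw – n.
Crossovers in the dw–n interval produce the single-crossover classes dw n v and dw+ n+ v+ (130 + 131 = 261) plus the double crossovers (10).
RF(dw–n) = (261 + 10) / 1500 = 271/1500 = 0.1807 → 18.1 cM.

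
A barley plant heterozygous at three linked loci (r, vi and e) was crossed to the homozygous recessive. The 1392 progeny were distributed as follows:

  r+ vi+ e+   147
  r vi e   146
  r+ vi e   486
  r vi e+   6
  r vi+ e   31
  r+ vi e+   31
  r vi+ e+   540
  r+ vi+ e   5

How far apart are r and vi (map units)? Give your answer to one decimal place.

The two most frequent reciprocal classes, r vi+ e+ and r+ vi e, are the parental types, so the F1 was r vi+ e+ / r+ vi e.
The two rarest classes, r vi e+ and r+ vi+ e, are the double crossovers. Comparing them with the parentals, only the vi allele has switched, so vi is the middle locus and the order is r – vi – e.
Crossovers in the r–vi interval produce the single-crossover classes r+ vi+ e+ and r vi e (147 + 146 = 293) plus the double crossovers (11).
RF(r–vi) = (293 + 11) / 1392 = 304/1392 = 0.2184 → 21.8 map units.

21.8 map units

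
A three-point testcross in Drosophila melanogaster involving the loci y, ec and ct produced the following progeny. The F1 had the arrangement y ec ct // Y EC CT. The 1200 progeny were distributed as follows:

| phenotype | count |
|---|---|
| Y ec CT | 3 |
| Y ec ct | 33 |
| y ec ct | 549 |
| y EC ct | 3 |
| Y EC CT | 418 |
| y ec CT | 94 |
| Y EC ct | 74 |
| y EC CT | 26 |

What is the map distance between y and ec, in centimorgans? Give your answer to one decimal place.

The two rarest classes, y EC ct and Y ec CT, are the double crossovers. Comparing them with the parentals, only the ec allele has switched, so ec is the middle locus and the order is y – ec – ct.
Crossovers in the y–ec interval produce the single-crossover classes Y ec ct and y EC CT (33 + 26 = 59) plus the double crossovers (6).
RF(y–ec) = (59 + 6) / 1200 = 65/1200 = 0.0542 → 5.4 centimorgans.

5.4 centimorgans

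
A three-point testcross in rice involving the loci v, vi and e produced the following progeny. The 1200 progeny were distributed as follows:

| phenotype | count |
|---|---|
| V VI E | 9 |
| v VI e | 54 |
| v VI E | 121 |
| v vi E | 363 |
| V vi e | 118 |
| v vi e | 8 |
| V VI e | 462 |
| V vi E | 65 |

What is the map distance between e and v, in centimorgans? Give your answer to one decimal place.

11.3 centimorgans

The two most frequent reciprocal classes, V VI e and v vi E, are the parental types, so the F1 was V VI e / v vi E.
The two rarest classes, V VI E and v vi e, are the double crossovers. Comparing them with the parentals, only the e allele has switched, so e is the middle locus and the order is vi – e – v.
Crossovers in the e–v interval produce the single-crossover classes v VI e and V vi E (54 + 65 = 119) plus the double crossovers (17).
RF(e–v) = (119 + 17) / 1200 = 136/1200 = 0.1133 → 11.3 centimorgans.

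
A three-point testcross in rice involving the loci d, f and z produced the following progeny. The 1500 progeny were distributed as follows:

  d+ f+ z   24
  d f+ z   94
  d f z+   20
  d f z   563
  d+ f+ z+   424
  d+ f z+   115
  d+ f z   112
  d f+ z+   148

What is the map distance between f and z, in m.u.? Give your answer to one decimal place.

The two most frequent reciprocal classes, d f z and d+ f+ z+, are the parental types, so the F1 was d f z / d+ f+ z+.
The two rarest classes, d f z+ and d+ f+ z, are the double crossovers. Comparing them with the parentals, only the z allele has switched, so z is the middle locus and the order is f – z – d.
Crossovers in the f–z interval produce the single-crossover classes d f+ z and d+ f z+ (94 + 115 = 209) plus the double crossovers (44).
RF(f–z) = (209 + 44) / 1500 = 253/1500 = 0.1687 → 16.9 m.u.

16.9 m.u.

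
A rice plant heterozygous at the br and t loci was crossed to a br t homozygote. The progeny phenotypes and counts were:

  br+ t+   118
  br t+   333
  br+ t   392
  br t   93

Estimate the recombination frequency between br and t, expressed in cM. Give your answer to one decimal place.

22.5 cM

The two most frequent classes, br+ t (392) and br t+ (333), are the parental types, so the F1 was br+ t / br t+.
The recombinant classes are br+ t+ and br t: 118 + 93 = 211.
Recombination frequency = 211/936 = 0.2254 ≈ 22.5%, i.e. 22.5 cM.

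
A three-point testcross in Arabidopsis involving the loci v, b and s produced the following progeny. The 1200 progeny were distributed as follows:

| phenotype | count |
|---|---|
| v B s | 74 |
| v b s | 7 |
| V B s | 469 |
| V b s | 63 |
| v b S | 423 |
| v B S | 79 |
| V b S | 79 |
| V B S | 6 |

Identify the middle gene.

s

The two most frequent reciprocal classes, v b S and V B s, are the parental types, so the F1 was v b S / V B s.
The two rarest classes, v b s and V B S, are the double crossovers. Comparing them with the parentals, only the s allele has switched, so s is the middle locus and the order is b – s – v.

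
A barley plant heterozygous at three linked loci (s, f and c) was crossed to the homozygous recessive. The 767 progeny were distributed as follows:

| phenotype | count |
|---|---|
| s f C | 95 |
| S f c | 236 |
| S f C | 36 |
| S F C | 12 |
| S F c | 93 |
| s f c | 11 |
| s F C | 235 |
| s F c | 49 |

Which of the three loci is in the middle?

s

The two most frequent reciprocal classes, S f c and s F C, are the parental types, so the F1 was S f c / s F C.
The two rarest classes, s f c and S F C, are the double crossovers. Comparing them with the parentals, only the s allele has switched, so s is the middle locus and the order is c – s – f.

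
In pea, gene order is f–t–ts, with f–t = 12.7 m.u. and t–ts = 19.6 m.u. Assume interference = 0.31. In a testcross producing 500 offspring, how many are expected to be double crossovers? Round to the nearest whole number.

9

Map distances give recombination frequencies of 0.127 and 0.196 for the two intervals.
With interference 0.31 (so coincidence = 0.69), expected double-crossover frequency = 0.127 × 0.196 × 0.69 = 0.01718.
Expected number = 0.01718 × 500 = 8.59 ≈ 9.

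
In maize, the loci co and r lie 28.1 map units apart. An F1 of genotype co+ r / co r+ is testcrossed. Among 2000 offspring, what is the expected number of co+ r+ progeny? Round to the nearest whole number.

A map distance of 28.1 map units corresponds to a recombination frequency of 0.281.
The F1 is co+ r / co r+, so co+ r+ is a recombinant gamete class with expected frequency r/2 = 0.281/2 = 0.1405.
Expected number = 0.1405 × 2000 = 281.00 ≈ 281.

281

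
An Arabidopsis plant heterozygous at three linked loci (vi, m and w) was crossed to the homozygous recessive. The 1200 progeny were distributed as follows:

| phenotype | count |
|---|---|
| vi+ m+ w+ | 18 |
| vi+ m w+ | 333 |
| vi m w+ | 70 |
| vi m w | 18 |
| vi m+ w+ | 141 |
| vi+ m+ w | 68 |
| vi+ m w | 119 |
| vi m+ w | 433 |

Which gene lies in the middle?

The two most frequent reciprocal classes, vi m+ w and vi+ m w+, are the parental types, so the F1 was vi m+ w / vi+ m w+.
The two rarest classes, vi m w and vi+ m+ w+, are the double crossovers. Comparing them with the parentals, only the m allele has switched, so m is the middle locus and the order is w – m – vi.

m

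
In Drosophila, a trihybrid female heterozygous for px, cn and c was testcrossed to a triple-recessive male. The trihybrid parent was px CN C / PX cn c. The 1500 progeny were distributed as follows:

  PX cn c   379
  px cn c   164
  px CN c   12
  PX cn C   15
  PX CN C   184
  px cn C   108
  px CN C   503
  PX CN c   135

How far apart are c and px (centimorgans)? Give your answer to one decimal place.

The two rarest classes, px CN c and PX cn C, are the double crossovers. Comparing them with the parentals, only the c allele has switched, so c is the middle locus and the order is px – c – cn.
Crossovers in the px–c interval produce the single-crossover classes PX CN C and px cn c (184 + 164 = 348) plus the double crossovers (27).
RF(px–c) = (348 + 27) / 1500 = 375/1500 = 0.2500 → 25.0 centimorgans.

25.0 centimorgans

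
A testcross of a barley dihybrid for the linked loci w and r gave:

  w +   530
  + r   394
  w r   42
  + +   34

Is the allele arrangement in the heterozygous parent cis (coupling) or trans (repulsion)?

The two most frequent classes are + r (394) and w + (530); these are the parental (non-recombinant) types.
So the F1 carried + r on one chromosome and w + on the other — the recessive alleles are on opposite chromosomes (trans / repulsion).

trans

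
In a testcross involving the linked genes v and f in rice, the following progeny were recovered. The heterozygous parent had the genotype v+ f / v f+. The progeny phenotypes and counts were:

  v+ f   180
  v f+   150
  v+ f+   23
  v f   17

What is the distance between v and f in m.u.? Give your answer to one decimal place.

The recombinant classes are v+ f+ and v f: 23 + 17 = 40.
Recombination frequency = 40/370 = 0.1081 ≈ 10.8%, i.e. 10.8 m.u.

10.8 m.u.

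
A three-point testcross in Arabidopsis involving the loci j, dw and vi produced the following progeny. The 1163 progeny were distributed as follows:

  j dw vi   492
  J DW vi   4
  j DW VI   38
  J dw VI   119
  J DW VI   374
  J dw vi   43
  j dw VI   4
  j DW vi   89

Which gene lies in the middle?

The two most frequent reciprocal classes, J DW VI and j dw vi, are the parental types, so the F1 was J DW VI / j dw vi.
The two rarest classes, J DW vi and j dw VI, are the double crossovers. Comparing them with the parentals, only the vi allele has switched, so vi is the middle locus and the order is j – vi – dw.

vi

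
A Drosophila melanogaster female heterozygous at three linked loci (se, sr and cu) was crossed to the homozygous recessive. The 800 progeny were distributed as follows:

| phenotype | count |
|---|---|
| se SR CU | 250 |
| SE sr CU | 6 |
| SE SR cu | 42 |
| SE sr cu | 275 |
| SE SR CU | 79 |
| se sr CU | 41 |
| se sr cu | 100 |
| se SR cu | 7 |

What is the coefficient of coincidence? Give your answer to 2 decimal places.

0.56

The two most frequent reciprocal classes, SE sr cu and se SR CU, are the parental types, so the F1 was SE sr cu / se SR CU.
The two rarest classes, SE sr CU and se SR cu, are the double crossovers. Comparing them with the parentals, only the cu allele has switched, so cu is the middle locus and the order is se – cu – sr.
se–cu: (179 + 13)/800 = 0.2400; cu–sr: (83 + 13)/800 = 0.1200.
Expected DCO frequency = 0.2400 × 0.1200 ≈ 0.02880; observed = 13/800 ≈ 0.01625.
Coefficient of coincidence = 0.01625/0.02880 ≈ 0.56.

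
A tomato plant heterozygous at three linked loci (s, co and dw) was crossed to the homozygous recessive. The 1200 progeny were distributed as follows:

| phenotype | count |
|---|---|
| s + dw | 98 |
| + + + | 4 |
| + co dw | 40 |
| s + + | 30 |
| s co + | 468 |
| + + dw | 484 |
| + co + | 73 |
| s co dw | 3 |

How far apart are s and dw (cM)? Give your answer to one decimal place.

14.8 cM

The two most frequent reciprocal classes, s co + and + + dw, are the parental types, so the F1 was s co + / + + dw.
The two rarest classes, s co dw and + + +, are the double crossovers. Comparing them with the parentals, only the dw allele has switched, so dw is the middle locus and the order is co – dw – s.
Crossovers in the dw–s interval produce the single-crossover classes + co + and s + dw (73 + 98 = 171) plus the double crossovers (7).
RF(dw–s) = (171 + 7) / 1200 = 178/1200 = 0.1483 → 14.8 cM.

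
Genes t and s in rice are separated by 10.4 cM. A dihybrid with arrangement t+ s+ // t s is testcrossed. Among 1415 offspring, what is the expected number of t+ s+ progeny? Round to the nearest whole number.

634

A map distance of 10.4 cM corresponds to a recombination frequency of 0.104.
The F1 is t+ s+ / t s, so t+ s+ is a parental gamete class with expected frequency (1 − r)/2 = 0.896/2 = 0.4480.
Expected number = 0.4480 × 1415 = 633.92 ≈ 634.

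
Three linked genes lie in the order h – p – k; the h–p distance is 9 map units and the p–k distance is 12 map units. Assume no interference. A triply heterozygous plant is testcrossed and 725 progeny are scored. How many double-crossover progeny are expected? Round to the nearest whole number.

8

Map distances give recombination frequencies of 0.090 and 0.120 for the two intervals.
With no interference, expected double-crossover frequency = 0.090 × 0.120 = 0.01080.
Expected number = 0.01080 × 725 = 7.83 ≈ 8.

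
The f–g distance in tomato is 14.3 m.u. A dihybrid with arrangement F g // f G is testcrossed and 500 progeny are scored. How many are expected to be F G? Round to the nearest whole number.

36

A map distance of 14.3 m.u. corresponds to a recombination frequency of 0.143.
The F1 is F g / f G, so F G is a recombinant gamete class with expected frequency r/2 = 0.143/2 = 0.0715.
Expected number = 0.0715 × 500 = 35.75 ≈ 36.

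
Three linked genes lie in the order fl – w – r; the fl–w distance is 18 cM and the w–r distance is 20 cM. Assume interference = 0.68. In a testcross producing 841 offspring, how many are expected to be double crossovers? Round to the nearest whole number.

10

Map distances give recombination frequencies of 0.180 and 0.200 for the two intervals.
With interference 0.68 (so coincidence = 0.32), expected double-crossover frequency = 0.180 × 0.200 × 0.32 = 0.01152.
Expected number = 0.01152 × 841 = 9.69 ≈ 10.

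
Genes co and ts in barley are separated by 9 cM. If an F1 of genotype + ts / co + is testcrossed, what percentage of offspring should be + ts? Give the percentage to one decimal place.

45.5%

A map distance of 9 cM corresponds to a recombination frequency of 0.090.
The F1 is + ts / co +, so + ts is a parental gamete class with expected frequency (1 − r)/2 = 0.910/2 = 0.4550.
That is 0.4550 = 45.5% of the progeny.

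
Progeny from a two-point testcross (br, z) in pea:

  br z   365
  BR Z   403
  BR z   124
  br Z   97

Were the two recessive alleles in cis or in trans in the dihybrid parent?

The two most frequent classes are BR Z (403) and br z (365); these are the parental (non-recombinant) types.
So the F1 carried BR Z on one chromosome and br z on the other — the recessive alleles are on the same chromosome (cis / coupling).

cis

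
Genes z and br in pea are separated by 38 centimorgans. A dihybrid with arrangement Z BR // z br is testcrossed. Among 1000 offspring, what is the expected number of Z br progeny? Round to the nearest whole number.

190

A map distance of 38 centimorgans corresponds to a recombination frequency of 0.380.
The F1 is Z BR / z br, so Z br is a recombinant gamete class with expected frequency r/2 = 0.380/2 = 0.1900.
Expected number = 0.1900 × 1000 = 190.00 ≈ 190.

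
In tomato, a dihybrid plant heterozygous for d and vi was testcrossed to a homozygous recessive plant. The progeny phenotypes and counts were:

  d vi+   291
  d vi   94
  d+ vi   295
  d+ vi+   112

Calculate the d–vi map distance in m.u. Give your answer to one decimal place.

26.0 m.u.

The two most frequent classes, d+ vi (295) and d vi+ (291), are the parental types, so the F1 was d+ vi / d vi+.
The recombinant classes are d+ vi+ and d vi: 112 + 94 = 206.
Recombination frequency = 206/792 = 0.2601 ≈ 26.0%, i.e. 26.0 m.u.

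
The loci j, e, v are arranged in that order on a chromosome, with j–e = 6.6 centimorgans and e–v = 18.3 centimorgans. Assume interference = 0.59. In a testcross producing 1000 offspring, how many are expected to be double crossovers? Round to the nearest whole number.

5

Map distances give recombination frequencies of 0.066 and 0.183 for the two intervals.
With interference 0.59 (so coincidence = 0.41), expected double-crossover frequency = 0.066 × 0.183 × 0.41 = 0.00495.
Expected number = 0.00495 × 1000 = 4.95 ≈ 5.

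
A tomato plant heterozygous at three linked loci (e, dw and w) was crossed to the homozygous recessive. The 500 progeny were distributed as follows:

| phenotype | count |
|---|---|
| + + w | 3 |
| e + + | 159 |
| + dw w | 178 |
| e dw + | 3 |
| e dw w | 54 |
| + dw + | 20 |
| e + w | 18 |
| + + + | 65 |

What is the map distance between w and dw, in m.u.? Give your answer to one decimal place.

The two most frequent reciprocal classes, e + + and + dw w, are the parental types, so the F1 was e + + / + dw w.
The two rarest classes, e dw + and + + w, are the double crossovers. Comparing them with the parentals, only the dw allele has switched, so dw is the middle locus and the order is w – dw – e.
Crossovers in the w–dw interval produce the single-crossover classes e + w and + dw + (18 + 20 = 38) plus the double crossovers (6).
RF(w–dw) = (38 + 6) / 500 = 44/500 = 0.0880 → 8.8 m.u.

8.8 m.u.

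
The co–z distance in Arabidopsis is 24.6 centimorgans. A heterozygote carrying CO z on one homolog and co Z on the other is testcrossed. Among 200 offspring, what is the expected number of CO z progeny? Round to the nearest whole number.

A map distance of 24.6 centimorgans corresponds to a recombination frequency of 0.246.
The F1 is CO z / co Z, so CO z is a parental gamete class with expected frequency (1 − r)/2 = 0.754/2 = 0.3770.
Expected number = 0.3770 × 200 = 75.40 ≈ 75.

75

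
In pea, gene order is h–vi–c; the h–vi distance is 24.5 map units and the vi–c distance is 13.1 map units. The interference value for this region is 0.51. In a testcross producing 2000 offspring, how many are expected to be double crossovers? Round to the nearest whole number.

Map distances give recombination frequencies of 0.245 and 0.131 for the two intervals.
With interference 0.51 (so coincidence = 0.49), expected double-crossover frequency = 0.245 × 0.131 × 0.49 = 0.01573.
Expected number = 0.01573 × 2000 = 31.45 ≈ 31.

31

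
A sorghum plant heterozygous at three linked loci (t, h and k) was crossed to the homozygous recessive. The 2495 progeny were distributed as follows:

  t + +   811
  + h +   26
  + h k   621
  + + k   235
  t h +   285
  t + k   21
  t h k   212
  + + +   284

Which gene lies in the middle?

k

The two most frequent reciprocal classes, t + + and + h k, are the parental types, so the F1 was t + + / + h k.
The two rarest classes, t + k and + h +, are the double crossovers. Comparing them with the parentals, only the k allele has switched, so k is the middle locus and the order is h – k – t.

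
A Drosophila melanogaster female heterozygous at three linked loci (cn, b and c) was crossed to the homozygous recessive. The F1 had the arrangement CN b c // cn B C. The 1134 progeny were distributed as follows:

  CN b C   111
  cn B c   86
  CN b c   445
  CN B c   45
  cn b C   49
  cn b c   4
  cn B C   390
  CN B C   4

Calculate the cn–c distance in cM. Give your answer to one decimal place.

18.1 cM

The two rarest classes, cn b c and CN B C, are the double crossovers. Comparing them with the parentals, only the cn allele has switched, so cn is the middle locus and the order is c – cn – b.
Crossovers in the c–cn interval produce the single-crossover classes CN b C and cn B c (111 + 86 = 197) plus the double crossovers (8).
RF(c–cn) = (197 + 8) / 1134 = 205/1134 = 0.1808 → 18.1 cM.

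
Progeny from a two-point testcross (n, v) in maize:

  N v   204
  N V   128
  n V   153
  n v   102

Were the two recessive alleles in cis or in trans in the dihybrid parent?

trans

The two most frequent classes are N v (204) and n V (153); these are the parental (non-recombinant) types.
So the F1 carried N v on one chromosome and n V on the other — the recessive alleles are on opposite chromosomes (trans / repulsion).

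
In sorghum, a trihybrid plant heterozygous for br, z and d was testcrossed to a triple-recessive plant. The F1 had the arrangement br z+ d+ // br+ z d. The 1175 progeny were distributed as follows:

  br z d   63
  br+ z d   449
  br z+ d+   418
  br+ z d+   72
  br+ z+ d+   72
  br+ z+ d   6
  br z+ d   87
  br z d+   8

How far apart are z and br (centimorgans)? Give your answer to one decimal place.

12.7 centimorgans

The two rarest classes, br z d+ and br+ z+ d, are the double crossovers. Comparing them with the parentals, only the z allele has switched, so z is the middle locus and the order is br – z – d.
Crossovers in the br–z interval produce the single-crossover classes br+ z+ d+ and br z d (72 + 63 = 135) plus the double crossovers (14).
RF(br–z) = (135 + 14) / 1175 = 149/1175 = 0.1268 → 12.7 centimorgans.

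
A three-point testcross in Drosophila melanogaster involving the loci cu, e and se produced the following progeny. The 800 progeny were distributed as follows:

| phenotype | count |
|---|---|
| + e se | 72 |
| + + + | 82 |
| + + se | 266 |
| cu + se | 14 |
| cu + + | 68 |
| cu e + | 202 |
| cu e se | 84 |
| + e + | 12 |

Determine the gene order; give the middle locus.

cu

The two most frequent reciprocal classes, cu e + and + + se, are the parental types, so the F1 was cu e + / + + se.
The two rarest classes, + e + and cu + se, are the double crossovers. Comparing them with the parentals, only the cu allele has switched, so cu is the middle locus and the order is se – cu – e.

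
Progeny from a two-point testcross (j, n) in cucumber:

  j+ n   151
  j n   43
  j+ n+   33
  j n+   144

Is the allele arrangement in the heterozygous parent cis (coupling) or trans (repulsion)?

The two most frequent classes are j+ n (151) and j n+ (144); these are the parental (non-recombinant) types.
So the F1 carried j+ n on one chromosome and j n+ on the other — the recessive alleles are on opposite chromosomes (trans / repulsion).

trans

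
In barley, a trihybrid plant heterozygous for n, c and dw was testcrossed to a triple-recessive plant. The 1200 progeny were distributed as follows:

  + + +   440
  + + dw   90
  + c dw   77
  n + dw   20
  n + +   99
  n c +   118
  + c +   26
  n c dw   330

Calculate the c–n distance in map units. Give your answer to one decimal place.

The two most frequent reciprocal classes, + + + and n c dw, are the parental types, so the F1 was + + + / n c dw.
The two rarest classes, + c + and n + dw, are the double crossovers. Comparing them with the parentals, only the c allele has switched, so c is the middle locus and the order is n – c – dw.
Crossovers in the n–c interval produce the single-crossover classes n + + and + c dw (99 + 77 = 176) plus the double crossovers (46).
RF(n–c) = (176 + 46) / 1200 = 222/1200 = 0.1850 → 18.5 map units.

18.5 map units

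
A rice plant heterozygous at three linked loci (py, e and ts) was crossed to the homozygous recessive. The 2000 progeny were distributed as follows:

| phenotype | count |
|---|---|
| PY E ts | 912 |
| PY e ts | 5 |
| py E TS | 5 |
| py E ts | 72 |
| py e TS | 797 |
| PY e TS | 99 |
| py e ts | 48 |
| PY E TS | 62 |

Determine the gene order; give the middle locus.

The two most frequent reciprocal classes, py e TS and PY E ts, are the parental types, so the F1 was py e TS / PY E ts.
The two rarest classes, py E TS and PY e ts, are the double crossovers. Comparing them with the parentals, only the e allele has switched, so e is the middle locus and the order is py – e – ts.

e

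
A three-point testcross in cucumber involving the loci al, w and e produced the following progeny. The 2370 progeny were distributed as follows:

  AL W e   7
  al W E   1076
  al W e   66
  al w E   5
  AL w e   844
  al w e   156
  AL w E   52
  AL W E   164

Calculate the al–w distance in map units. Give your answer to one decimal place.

The two most frequent reciprocal classes, al W E and AL w e, are the parental types, so the F1 was al W E / AL w e.
The two rarest classes, al w E and AL W e, are the double crossovers. Comparing them with the parentals, only the w allele has switched, so w is the middle locus and the order is e – w – al.
Crossovers in the w–al interval produce the single-crossover classes AL W E and al w e (164 + 156 = 320) plus the double crossovers (12).
RF(w–al) = (320 + 12) / 2370 = 332/2370 = 0.1401 → 14.0 map units.

14.0 map units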